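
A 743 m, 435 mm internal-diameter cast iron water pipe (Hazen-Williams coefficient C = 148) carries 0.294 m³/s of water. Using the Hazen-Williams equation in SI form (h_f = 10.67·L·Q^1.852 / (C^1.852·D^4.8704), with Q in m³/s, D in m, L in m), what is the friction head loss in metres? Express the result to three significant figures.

h_f = 10.67·743·0.294^1.852 / (148^1.852·0.435^4.8704) = 4.528 m

h_f ≈ 4.53 m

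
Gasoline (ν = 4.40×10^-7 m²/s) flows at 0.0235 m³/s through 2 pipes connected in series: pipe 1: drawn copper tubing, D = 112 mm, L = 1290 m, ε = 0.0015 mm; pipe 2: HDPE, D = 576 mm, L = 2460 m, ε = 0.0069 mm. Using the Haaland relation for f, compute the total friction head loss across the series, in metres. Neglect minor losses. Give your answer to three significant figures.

H ≈ 42.8 m

Pipe 1: V = 2.385 m/s, Re = 6.07×10^5, ε/D = 1.34×10^-5, f = 0.01280, h_1 = f(L/D)V²/2g = 42.74 m
Pipe 2: V = 0.09018 m/s, Re = 1.18×10^5, ε/D = 1.20×10^-5, f = 0.01727, h_2 = f(L/D)V²/2g = 0.03058 m
Series → Q common, losses add: H = Σh = 42.78 m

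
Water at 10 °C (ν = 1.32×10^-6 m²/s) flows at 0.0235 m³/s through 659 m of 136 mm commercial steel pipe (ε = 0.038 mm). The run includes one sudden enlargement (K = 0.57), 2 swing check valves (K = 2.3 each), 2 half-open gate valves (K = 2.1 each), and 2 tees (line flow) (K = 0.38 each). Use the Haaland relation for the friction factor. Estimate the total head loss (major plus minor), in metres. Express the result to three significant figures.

V = 4Q/(πD²) = 1.618 m/s; V²/2g = 0.1334 m
Re = 1.67×10^5, ε/D = 2.79×10^-4 → f = 0.01777 (Haaland)
Major: h_f = f(L/D)·V²/2g = 0.01777·4846·0.1334 = 11.48 m
Minor: ΣK = 10.1; h_m = ΣK·V²/2g = 1.351 m
Total H_L = 11.48 + 1.351 = 12.84 m

H_L ≈ 12.8 m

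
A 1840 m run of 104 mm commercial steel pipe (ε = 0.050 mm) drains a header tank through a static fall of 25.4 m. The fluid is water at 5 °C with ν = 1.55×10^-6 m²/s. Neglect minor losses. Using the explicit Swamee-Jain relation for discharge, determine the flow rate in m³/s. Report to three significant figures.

Q ≈ 0.00984 m³/s

Swamee-Jain (Type II): Q = -0.965·√(gD⁵h_f/L)·ln[ε/(3.7D) + √(3.17ν²L/(gD³h_f))]
√(gD⁵h_f/L) = √(9.81·0.104⁵·25.4/1840) = 0.001284
ε/(3.7D) = 1.30×10^-4; √(3.17ν²L/(gD³h_f)) = 2.24×10^-4
Q = -0.965·0.001284·ln(3.535×10^-4) = 0.009844 m³/s
Check: V = 1.16 m/s, Re = 7.78×10^4, f = 0.02105, h_f = 25.5 m ≈ 25.4 m ✓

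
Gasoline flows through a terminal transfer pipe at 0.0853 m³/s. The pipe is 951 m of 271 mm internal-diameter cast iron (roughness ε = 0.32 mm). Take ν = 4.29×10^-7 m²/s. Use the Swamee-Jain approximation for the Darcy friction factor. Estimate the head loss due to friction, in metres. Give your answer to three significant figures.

h_f ≈ 8.15 m

V = 4Q/(πD²) = 4·0.0853/(π·0.271²) = 1.479 m/s
Re = VD/ν = 1.479·0.271/4.29×10^-7 = 9.34×10^5 → turbulent
ε/D = 0.32/271 = 0.00118
Swamee-Jain: f = 0.02083
h_f = f(L/D)V²/(2g) = 0.02083·(951/0.271)·1.479²/(2·9.81) = 8.149 m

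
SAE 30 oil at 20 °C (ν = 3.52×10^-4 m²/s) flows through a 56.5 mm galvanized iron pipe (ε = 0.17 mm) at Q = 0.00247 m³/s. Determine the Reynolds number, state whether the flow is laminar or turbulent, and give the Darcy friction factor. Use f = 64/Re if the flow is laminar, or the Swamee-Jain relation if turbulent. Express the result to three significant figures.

Re ≈ 158; laminar; f = 64/Re ≈ 0.405

V = 4Q/(πD²) = 0.9852 m/s
Re = VD/ν = 0.9852·0.0565/3.52×10^-4 = 158
Re < 2300 → laminar → f = 64/Re = 0.4047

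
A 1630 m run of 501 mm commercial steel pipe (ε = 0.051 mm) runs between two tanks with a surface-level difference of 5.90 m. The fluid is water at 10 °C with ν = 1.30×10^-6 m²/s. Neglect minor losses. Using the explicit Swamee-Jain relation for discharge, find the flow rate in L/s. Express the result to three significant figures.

Swamee-Jain (Type II): Q = -0.965·√(gD⁵h_f/L)·ln[ε/(3.7D) + √(3.17ν²L/(gD³h_f))]
√(gD⁵h_f/L) = √(9.81·0.501⁵·5.90/1630) = 0.03348
ε/(3.7D) = 2.75×10^-5; √(3.17ν²L/(gD³h_f)) = 3.46×10^-5
Q = -0.965·0.03348·ln(6.215×10^-5) = 0.3129 m³/s
Check: V = 1.59 m/s, Re = 6.12×10^5, f = 0.01417, h_f = 5.92 m ≈ 5.90 m ✓

Q ≈ 313 L/s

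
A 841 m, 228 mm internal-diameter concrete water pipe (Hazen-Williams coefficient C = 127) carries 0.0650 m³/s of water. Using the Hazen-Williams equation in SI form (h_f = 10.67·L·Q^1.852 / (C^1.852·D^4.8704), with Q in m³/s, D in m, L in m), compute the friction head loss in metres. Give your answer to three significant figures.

h_f = 10.67·841·0.0650^1.852 / (127^1.852·0.228^4.8704) = 9.668 m

h_f ≈ 9.67 m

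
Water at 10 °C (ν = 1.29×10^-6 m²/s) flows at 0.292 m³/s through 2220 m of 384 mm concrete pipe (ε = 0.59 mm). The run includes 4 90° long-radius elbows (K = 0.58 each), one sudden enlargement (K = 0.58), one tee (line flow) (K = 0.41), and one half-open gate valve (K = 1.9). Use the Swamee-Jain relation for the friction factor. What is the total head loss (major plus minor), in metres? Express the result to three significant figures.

H_L ≈ 43.4 m

V = 4Q/(πD²) = 2.521 m/s; V²/2g = 0.3240 m
Re = 7.51×10^5, ε/D = 0.00154 → f = 0.02225 (Swamee-Jain)
Major: h_f = f(L/D)·V²/2g = 0.02225·5781·0.3240 = 41.68 m
Minor: ΣK = 5.21; h_m = ΣK·V²/2g = 1.688 m
Total H_L = 41.68 + 1.688 = 43.37 m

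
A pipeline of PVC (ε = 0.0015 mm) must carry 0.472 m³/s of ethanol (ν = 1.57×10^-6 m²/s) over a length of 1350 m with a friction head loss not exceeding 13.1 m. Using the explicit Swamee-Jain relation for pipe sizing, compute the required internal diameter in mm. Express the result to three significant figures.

Swamee-Jain (Type III): D = 0.66·[ε^1.25·(LQ²/(gh_f))^4.75 + ν·Q^9.4·(L/(gh_f))^5.2]^0.04
LQ²/(gh_f) = 2.340; L/(gh_f) = 10.50
Term 1 = ε^1.25·(…)^4.75 = 2.98×10^-6; Term 2 = ν·Q^9.4·(…)^5.2 = 2.77×10^-4
D = 0.66·(2.98×10^-6 + 2.77×10^-4)^0.04 = 0.4758 m = 476 mm
Check: V = 2.65 m/s, Re = 8.05×10^5, f = 0.01211, h_f = 12.3 m ≈ 13.1 m ✓

D ≈ 476 mm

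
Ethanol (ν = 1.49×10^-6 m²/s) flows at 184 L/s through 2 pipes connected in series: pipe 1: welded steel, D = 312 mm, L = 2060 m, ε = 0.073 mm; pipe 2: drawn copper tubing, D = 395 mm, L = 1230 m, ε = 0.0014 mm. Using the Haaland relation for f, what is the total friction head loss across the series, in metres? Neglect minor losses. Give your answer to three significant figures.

Pipe 1: V = 2.407 m/s, Re = 5.04×10^5, ε/D = 2.34×10^-4, f = 0.01559, h_1 = f(L/D)V²/2g = 30.39 m
Pipe 2: V = 1.502 m/s, Re = 3.98×10^5, ε/D = 3.54×10^-6, f = 0.01365, h_2 = f(L/D)V²/2g = 4.883 m
Series → Q common, losses add: H = Σh = 35.27 m

H ≈ 35.3 m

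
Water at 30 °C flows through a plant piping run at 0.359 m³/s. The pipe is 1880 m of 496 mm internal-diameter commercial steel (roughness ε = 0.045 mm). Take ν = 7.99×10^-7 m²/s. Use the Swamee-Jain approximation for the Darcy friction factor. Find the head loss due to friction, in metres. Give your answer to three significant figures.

h_f ≈ 8.81 m

V = 4Q/(πD²) = 4·0.359/(π·0.496²) = 1.858 m/s
Re = VD/ν = 1.858·0.496/7.99×10^-7 = 1.15×10^6 → turbulent
ε/D = 0.045/496 = 9.07×10^-5
Swamee-Jain: f = 0.01321
h_f = f(L/D)V²/(2g) = 0.01321·(1880/0.496)·1.858²/(2·9.81) = 8.809 m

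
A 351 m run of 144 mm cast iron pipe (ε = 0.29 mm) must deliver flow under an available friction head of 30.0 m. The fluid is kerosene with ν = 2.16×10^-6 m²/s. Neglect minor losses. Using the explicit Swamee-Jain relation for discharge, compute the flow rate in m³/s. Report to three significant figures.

Q ≈ 0.0513 m³/s

Swamee-Jain (Type II): Q = -0.965·√(gD⁵h_f/L)·ln[ε/(3.7D) + √(3.17ν²L/(gD³h_f))]
√(gD⁵h_f/L) = √(9.81·0.144⁵·30.0/351) = 0.007205
ε/(3.7D) = 5.44×10^-4; √(3.17ν²L/(gD³h_f)) = 7.69×10^-5
Q = -0.965·0.007205·ln(6.212×10^-4) = 0.05134 m³/s
Check: V = 3.15 m/s, Re = 2.10×10^5, f = 0.02448, h_f = 30.2 m ≈ 30.0 m ✓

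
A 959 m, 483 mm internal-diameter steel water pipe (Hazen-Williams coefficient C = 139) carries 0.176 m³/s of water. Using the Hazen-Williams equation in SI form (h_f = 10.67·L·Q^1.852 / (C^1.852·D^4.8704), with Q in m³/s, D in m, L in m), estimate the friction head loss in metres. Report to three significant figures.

h_f ≈ 1.52 m

h_f = 10.67·959·0.176^1.852 / (139^1.852·0.483^4.8704) = 1.524 m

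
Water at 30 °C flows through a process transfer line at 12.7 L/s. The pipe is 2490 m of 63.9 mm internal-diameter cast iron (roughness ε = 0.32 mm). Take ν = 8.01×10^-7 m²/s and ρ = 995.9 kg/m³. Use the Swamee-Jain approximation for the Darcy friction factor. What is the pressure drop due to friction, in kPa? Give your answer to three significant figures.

Δp ≈ 9380 kPa

V = 4Q/(πD²) = 4·0.0127/(π·0.0639²) = 3.960 m/s
Re = VD/ν = 3.960·0.0639/8.01×10^-7 = 3.16×10^5 → turbulent
ε/D = 0.32/63.9 = 0.00501
Swamee-Jain: f = 0.03081
h_f = f(L/D)V²/(2g) = 0.03081·(2490/0.0639)·3.960²/(2·9.81) = 959.8 m
Δp = ρg·h_f = 995.9·9.81·959.8 = 9377 kPa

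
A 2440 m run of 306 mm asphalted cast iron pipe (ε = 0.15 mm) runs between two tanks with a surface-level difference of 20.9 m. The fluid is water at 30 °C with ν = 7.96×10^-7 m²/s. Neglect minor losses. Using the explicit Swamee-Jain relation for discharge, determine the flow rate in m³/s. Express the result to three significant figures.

Q ≈ 0.127 m³/s

Swamee-Jain (Type II): Q = -0.965·√(gD⁵h_f/L)·ln[ε/(3.7D) + √(3.17ν²L/(gD³h_f))]
√(gD⁵h_f/L) = √(9.81·0.306⁵·20.9/2440) = 0.01501
ε/(3.7D) = 1.32×10^-4; √(3.17ν²L/(gD³h_f)) = 2.89×10^-5
Q = -0.965·0.01501·ln(1.614×10^-4) = 0.1265 m³/s
Check: V = 1.72 m/s, Re = 6.61×10^5, f = 0.01749, h_f = 21.0 m ≈ 20.9 m ✓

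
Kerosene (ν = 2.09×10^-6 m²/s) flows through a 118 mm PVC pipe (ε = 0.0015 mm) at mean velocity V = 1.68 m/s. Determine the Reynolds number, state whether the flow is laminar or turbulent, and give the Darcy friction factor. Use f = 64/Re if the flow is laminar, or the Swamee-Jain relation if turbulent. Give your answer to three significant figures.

Re ≈ 9.49×10^4; turbulent; f ≈ 0.0181

Re = VD/ν = 1.680·0.118/2.09×10^-6 = 9.49×10^4
Re > 4000 → turbulent; ε/D = 1.27×10^-5
Swamee-Jain: f = 0.01814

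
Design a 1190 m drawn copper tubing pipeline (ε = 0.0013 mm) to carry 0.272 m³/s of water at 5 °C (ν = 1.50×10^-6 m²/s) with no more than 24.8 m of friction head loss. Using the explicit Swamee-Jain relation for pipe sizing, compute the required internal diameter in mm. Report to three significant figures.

D ≈ 329 mm

Swamee-Jain (Type III): D = 0.66·[ε^1.25·(LQ²/(gh_f))^4.75 + ν·Q^9.4·(L/(gh_f))^5.2]^0.04
LQ²/(gh_f) = 0.3619; L/(gh_f) = 4.891
Term 1 = ε^1.25·(…)^4.75 = 3.51×10^-10; Term 2 = ν·Q^9.4·(…)^5.2 = 2.79×10^-8
D = 0.66·(3.51×10^-10 + 2.79×10^-8)^0.04 = 0.3293 m = 329 mm
Check: V = 3.19 m/s, Re = 7.01×10^5, f = 0.01241, h_f = 23.3 m ≈ 24.8 m ✓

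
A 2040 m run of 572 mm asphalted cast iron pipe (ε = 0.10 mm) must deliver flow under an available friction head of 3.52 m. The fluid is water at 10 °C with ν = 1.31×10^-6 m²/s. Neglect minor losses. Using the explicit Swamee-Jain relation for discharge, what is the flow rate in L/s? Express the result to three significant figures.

Q ≈ 290 L/s

Swamee-Jain (Type II): Q = -0.965·√(gD⁵h_f/L)·ln[ε/(3.7D) + √(3.17ν²L/(gD³h_f))]
√(gD⁵h_f/L) = √(9.81·0.572⁵·3.52/2040) = 0.03219
ε/(3.7D) = 4.73×10^-5; √(3.17ν²L/(gD³h_f)) = 4.14×10^-5
Q = -0.965·0.03219·ln(8.869×10^-5) = 0.2899 m³/s
Check: V = 1.13 m/s, Re = 4.93×10^5, f = 0.01529, h_f = 3.54 m ≈ 3.52 m ✓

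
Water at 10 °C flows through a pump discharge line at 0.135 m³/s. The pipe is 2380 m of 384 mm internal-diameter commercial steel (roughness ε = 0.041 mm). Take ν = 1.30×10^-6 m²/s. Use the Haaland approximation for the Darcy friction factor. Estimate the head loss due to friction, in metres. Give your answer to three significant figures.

V = 4Q/(πD²) = 4·0.135/(π·0.384²) = 1.166 m/s
Re = VD/ν = 1.166·0.384/1.30×10^-6 = 3.44×10^5 → turbulent
ε/D = 0.041/384 = 1.07×10^-4
Haaland: f = 0.01501
h_f = f(L/D)V²/(2g) = 0.01501·(2380/0.384)·1.166²/(2·9.81) = 6.442 m

h_f ≈ 6.44 m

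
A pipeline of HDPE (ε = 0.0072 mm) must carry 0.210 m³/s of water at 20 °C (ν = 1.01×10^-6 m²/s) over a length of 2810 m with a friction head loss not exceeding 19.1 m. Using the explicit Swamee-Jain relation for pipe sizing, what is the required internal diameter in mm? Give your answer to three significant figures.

D ≈ 372 mm

Swamee-Jain (Type III): D = 0.66·[ε^1.25·(LQ²/(gh_f))^4.75 + ν·Q^9.4·(L/(gh_f))^5.2]^0.04
LQ²/(gh_f) = 0.6614; L/(gh_f) = 15.00
Term 1 = ε^1.25·(…)^4.75 = 5.23×10^-8; Term 2 = ν·Q^9.4·(…)^5.2 = 5.60×10^-7
D = 0.66·(5.23×10^-8 + 5.60×10^-7)^0.04 = 0.3724 m = 372 mm
Check: V = 1.93 m/s, Re = 7.11×10^5, f = 0.01268, h_f = 18.1 m ≈ 19.1 m ✓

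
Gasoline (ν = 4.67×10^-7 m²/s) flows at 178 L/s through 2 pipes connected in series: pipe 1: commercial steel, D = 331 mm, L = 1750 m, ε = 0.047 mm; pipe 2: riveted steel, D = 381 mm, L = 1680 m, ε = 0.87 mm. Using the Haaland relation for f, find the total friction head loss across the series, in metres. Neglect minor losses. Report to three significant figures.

H ≈ 29.1 m

Pipe 1: V = 2.069 m/s, Re = 1.47×10^6, ε/D = 1.42×10^-4, f = 0.01360, h_1 = f(L/D)V²/2g = 15.69 m
Pipe 2: V = 1.561 m/s, Re = 1.27×10^6, ε/D = 0.00228, f = 0.02443, h_2 = f(L/D)V²/2g = 13.39 m
Series → Q common, losses add: H = Σh = 29.07 m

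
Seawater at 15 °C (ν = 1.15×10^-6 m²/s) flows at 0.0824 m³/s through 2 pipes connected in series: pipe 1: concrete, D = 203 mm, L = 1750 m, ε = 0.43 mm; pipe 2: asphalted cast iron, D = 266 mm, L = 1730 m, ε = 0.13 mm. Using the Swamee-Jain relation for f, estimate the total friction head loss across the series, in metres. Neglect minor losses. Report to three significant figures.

H ≈ 82.4 m

Pipe 1: V = 2.546 m/s, Re = 4.49×10^5, ε/D = 0.00212, f = 0.02429, h_1 = f(L/D)V²/2g = 69.18 m
Pipe 2: V = 1.483 m/s, Re = 3.43×10^5, ε/D = 4.89×10^-4, f = 0.01810, h_2 = f(L/D)V²/2g = 13.19 m
Series → Q common, losses add: H = Σh = 82.37 m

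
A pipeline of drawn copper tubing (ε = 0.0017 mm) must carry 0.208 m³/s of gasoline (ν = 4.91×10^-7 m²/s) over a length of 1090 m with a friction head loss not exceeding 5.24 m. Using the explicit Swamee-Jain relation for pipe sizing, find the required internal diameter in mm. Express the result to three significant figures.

Swamee-Jain (Type III): D = 0.66·[ε^1.25·(LQ²/(gh_f))^4.75 + ν·Q^9.4·(L/(gh_f))^5.2]^0.04
LQ²/(gh_f) = 0.9174; L/(gh_f) = 21.20
Term 1 = ε^1.25·(…)^4.75 = 4.08×10^-8; Term 2 = ν·Q^9.4·(…)^5.2 = 1.51×10^-6
D = 0.66·(4.08×10^-8 + 1.51×10^-6)^0.04 = 0.3865 m = 386 mm
Check: V = 1.77 m/s, Re = 1.40×10^6, f = 0.01112, h_f = 5.02 m ≈ 5.24 m ✓

D ≈ 386 mm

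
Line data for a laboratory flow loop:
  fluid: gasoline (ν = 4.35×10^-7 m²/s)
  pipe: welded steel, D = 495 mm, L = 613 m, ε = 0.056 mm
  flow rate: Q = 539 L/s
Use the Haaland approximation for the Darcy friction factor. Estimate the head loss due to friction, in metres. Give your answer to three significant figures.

V = 4Q/(πD²) = 4·0.539/(π·0.495²) = 2.801 m/s
Re = VD/ν = 2.801·0.495/4.35×10^-7 = 3.19×10^6 → turbulent
ε/D = 0.056/495 = 1.13×10^-4
Haaland: f = 0.01273
h_f = f(L/D)V²/(2g) = 0.01273·(613/0.495)·2.801²/(2·9.81) = 6.303 m

h_f ≈ 6.30 m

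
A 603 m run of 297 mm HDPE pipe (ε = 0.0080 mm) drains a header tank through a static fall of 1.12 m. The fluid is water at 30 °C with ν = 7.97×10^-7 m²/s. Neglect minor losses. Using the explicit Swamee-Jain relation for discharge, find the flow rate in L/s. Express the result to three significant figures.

Q ≈ 59.7 L/s

Swamee-Jain (Type II): Q = -0.965·√(gD⁵h_f/L)·ln[ε/(3.7D) + √(3.17ν²L/(gD³h_f))]
√(gD⁵h_f/L) = √(9.81·0.297⁵·1.12/603) = 0.006489
ε/(3.7D) = 7.28×10^-6; √(3.17ν²L/(gD³h_f)) = 6.49×10^-5
Q = -0.965·0.006489·ln(7.223×10^-5) = 0.05971 m³/s
Check: V = 0.862 m/s, Re = 3.21×10^5, f = 0.01452, h_f = 1.12 m ≈ 1.12 m ✓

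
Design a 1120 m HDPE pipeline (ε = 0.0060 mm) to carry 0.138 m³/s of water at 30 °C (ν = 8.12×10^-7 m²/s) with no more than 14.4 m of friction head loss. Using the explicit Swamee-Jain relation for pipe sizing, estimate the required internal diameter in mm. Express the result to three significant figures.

D ≈ 276 mm

Swamee-Jain (Type III): D = 0.66·[ε^1.25·(LQ²/(gh_f))^4.75 + ν·Q^9.4·(L/(gh_f))^5.2]^0.04
LQ²/(gh_f) = 0.1510; L/(gh_f) = 7.928
Term 1 = ε^1.25·(…)^4.75 = 3.74×10^-11; Term 2 = ν·Q^9.4·(…)^5.2 = 3.16×10^-10
D = 0.66·(3.74×10^-11 + 3.16×10^-10)^0.04 = 0.2764 m = 276 mm
Check: V = 2.30 m/s, Re = 7.83×10^5, f = 0.01255, h_f = 13.7 m ≈ 14.4 m ✓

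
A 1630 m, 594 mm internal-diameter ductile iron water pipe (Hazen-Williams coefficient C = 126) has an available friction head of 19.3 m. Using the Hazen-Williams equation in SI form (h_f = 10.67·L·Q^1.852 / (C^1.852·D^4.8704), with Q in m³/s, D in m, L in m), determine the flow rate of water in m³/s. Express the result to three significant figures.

Q ≈ 0.813 m³/s

Rearranging: Q = [h_f·C^1.852·D^4.8704 / (10.67·L)]^(1/1.852)
Q = [19.3·126^1.852·0.594^4.8704 / (10.67·1630)]^0.540 = 0.8129 m³/s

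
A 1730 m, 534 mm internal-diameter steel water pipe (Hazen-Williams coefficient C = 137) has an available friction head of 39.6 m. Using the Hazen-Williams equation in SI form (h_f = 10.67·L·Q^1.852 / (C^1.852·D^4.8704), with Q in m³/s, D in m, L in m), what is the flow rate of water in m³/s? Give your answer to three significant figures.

Rearranging: Q = [h_f·C^1.852·D^4.8704 / (10.67·L)]^(1/1.852)
Q = [39.6·137^1.852·0.534^4.8704 / (10.67·1730)]^0.540 = 0.9535 m³/s

Q ≈ 0.954 m³/s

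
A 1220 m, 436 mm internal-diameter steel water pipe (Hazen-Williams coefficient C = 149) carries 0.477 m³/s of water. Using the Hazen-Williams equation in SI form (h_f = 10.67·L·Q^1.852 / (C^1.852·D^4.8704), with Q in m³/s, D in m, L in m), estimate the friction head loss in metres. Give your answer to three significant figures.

h_f ≈ 17.8 m

h_f = 10.67·1220·0.477^1.852 / (149^1.852·0.436^4.8704) = 17.79 m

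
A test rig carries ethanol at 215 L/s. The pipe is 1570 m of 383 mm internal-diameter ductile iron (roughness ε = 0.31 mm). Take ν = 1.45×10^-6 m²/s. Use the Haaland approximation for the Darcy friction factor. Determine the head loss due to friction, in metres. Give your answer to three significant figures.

V = 4Q/(πD²) = 4·0.215/(π·0.383²) = 1.866 m/s
Re = VD/ν = 1.866·0.383/1.45×10^-6 = 4.93×10^5 → turbulent
ε/D = 0.31/383 = 8.09×10^-4
Haaland: f = 0.01931
h_f = f(L/D)V²/(2g) = 0.01931·(1570/0.383)·1.866²/(2·9.81) = 14.05 m

h_f ≈ 14.1 m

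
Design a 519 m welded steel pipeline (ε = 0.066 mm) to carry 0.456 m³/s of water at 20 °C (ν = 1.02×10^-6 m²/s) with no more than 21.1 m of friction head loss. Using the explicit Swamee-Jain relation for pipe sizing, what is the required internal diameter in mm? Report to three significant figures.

D ≈ 364 mm

Swamee-Jain (Type III): D = 0.66·[ε^1.25·(LQ²/(gh_f))^4.75 + ν·Q^9.4·(L/(gh_f))^5.2]^0.04
LQ²/(gh_f) = 0.5214; L/(gh_f) = 2.507
Term 1 = ε^1.25·(…)^4.75 = 2.70×10^-7; Term 2 = ν·Q^9.4·(…)^5.2 = 7.56×10^-8
D = 0.66·(2.70×10^-7 + 7.56×10^-8)^0.04 = 0.3640 m = 364 mm
Check: V = 4.38 m/s, Re = 1.56×10^6, f = 0.01423, h_f = 19.9 m ≈ 21.1 m ✓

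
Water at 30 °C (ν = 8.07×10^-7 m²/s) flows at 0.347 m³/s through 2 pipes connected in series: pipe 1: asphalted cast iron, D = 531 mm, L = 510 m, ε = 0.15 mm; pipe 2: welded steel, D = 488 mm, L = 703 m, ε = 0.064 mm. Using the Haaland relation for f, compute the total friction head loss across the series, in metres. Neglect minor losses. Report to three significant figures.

H ≈ 5.31 m

Pipe 1: V = 1.567 m/s, Re = 1.03×10^6, ε/D = 2.82×10^-4, f = 0.01542, h_1 = f(L/D)V²/2g = 1.854 m
Pipe 2: V = 1.855 m/s, Re = 1.12×10^6, ε/D = 1.31×10^-4, f = 0.01366, h_2 = f(L/D)V²/2g = 3.452 m
Series → Q common, losses add: H = Σh = 5.305 m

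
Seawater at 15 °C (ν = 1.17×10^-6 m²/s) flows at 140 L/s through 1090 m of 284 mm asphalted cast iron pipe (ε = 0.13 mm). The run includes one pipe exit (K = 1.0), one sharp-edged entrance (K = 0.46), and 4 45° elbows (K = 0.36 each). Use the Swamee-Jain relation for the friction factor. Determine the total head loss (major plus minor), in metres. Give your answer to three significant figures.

V = 4Q/(πD²) = 2.210 m/s; V²/2g = 0.2489 m
Re = 5.36×10^5, ε/D = 4.58×10^-4 → f = 0.01744 (Swamee-Jain)
Major: h_f = f(L/D)·V²/2g = 0.01744·3838·0.2489 = 16.67 m
Minor: ΣK = 2.90; h_m = ΣK·V²/2g = 0.7219 m
Total H_L = 16.67 + 0.7219 = 17.39 m

H_L ≈ 17.4 m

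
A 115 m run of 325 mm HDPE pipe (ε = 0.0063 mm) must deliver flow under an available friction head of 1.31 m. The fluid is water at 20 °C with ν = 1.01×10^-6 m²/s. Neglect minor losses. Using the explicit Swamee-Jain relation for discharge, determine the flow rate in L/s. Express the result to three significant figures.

Q ≈ 200 L/s

Swamee-Jain (Type II): Q = -0.965·√(gD⁵h_f/L)·ln[ε/(3.7D) + √(3.17ν²L/(gD³h_f))]
√(gD⁵h_f/L) = √(9.81·0.325⁵·1.31/115) = 0.02013
ε/(3.7D) = 5.24×10^-6; √(3.17ν²L/(gD³h_f)) = 2.90×10^-5
Q = -0.965·0.02013·ln(3.427×10^-5) = 0.1997 m³/s
Check: V = 2.41 m/s, Re = 7.75×10^5, f = 0.01252, h_f = 1.31 m ≈ 1.31 m ✓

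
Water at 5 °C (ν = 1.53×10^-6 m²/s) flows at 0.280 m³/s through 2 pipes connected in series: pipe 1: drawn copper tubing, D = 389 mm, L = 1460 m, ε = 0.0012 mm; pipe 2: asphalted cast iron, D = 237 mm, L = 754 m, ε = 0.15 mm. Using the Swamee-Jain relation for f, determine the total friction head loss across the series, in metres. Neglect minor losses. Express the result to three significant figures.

Pipe 1: V = 2.356 m/s, Re = 5.99×10^5, ε/D = 3.08×10^-6, f = 0.01273, h_1 = f(L/D)V²/2g = 13.52 m
Pipe 2: V = 6.347 m/s, Re = 9.83×10^5, ε/D = 6.33×10^-4, f = 0.01815, h_2 = f(L/D)V²/2g = 118.5 m
Series → Q common, losses add: H = Σh = 132.1 m

H ≈ 132 m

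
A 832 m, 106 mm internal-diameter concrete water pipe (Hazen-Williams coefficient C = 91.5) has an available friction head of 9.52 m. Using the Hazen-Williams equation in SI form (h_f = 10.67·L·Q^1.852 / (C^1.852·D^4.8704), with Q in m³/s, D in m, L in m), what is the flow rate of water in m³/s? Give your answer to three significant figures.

Rearranging: Q = [h_f·C^1.852·D^4.8704 / (10.67·L)]^(1/1.852)
Q = [9.52·91.5^1.852·0.106^4.8704 / (10.67·832)]^0.540 = 0.006233 m³/s

Q ≈ 0.00623 m³/s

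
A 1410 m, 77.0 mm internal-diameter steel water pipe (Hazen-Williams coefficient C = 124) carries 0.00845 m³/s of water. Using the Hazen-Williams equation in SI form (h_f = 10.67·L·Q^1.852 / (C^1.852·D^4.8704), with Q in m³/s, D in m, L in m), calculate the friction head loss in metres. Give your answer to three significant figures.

h_f ≈ 76.6 m

h_f = 10.67·1410·0.00845^1.852 / (124^1.852·0.0770^4.8704) = 76.58 m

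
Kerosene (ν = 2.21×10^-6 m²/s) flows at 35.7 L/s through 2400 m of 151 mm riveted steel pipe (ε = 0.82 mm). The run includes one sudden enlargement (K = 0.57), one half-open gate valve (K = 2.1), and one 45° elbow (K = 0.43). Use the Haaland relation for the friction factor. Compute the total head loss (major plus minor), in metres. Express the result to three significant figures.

H_L ≈ 103 m

V = 4Q/(πD²) = 1.994 m/s; V²/2g = 0.2026 m
Re = 1.36×10^5, ε/D = 0.00543 → f = 0.03180 (Haaland)
Major: h_f = f(L/D)·V²/2g = 0.03180·15894·0.2026 = 102.4 m
Minor: ΣK = 3.10; h_m = ΣK·V²/2g = 0.6279 m
Total H_L = 102.4 + 0.6279 = 103.0 m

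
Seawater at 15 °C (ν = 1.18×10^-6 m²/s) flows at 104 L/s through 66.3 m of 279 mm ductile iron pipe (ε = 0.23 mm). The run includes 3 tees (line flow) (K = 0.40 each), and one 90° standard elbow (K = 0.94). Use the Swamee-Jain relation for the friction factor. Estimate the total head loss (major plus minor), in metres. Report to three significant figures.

V = 4Q/(πD²) = 1.701 m/s; V²/2g = 0.1475 m
Re = 4.02×10^5, ε/D = 8.24×10^-4 → f = 0.01971 (Swamee-Jain)
Major: h_f = f(L/D)·V²/2g = 0.01971·237.6·0.1475 = 0.6909 m
Minor: ΣK = 2.14; h_m = ΣK·V²/2g = 0.3156 m
Total H_L = 0.6909 + 0.3156 = 1.007 m

H_L ≈ 1.01 m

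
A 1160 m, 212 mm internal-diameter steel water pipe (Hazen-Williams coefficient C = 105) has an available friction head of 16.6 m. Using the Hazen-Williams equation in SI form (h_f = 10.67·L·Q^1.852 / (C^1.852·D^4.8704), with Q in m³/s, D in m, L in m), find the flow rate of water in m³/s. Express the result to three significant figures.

Rearranging: Q = [h_f·C^1.852·D^4.8704 / (10.67·L)]^(1/1.852)
Q = [16.6·105^1.852·0.212^4.8704 / (10.67·1160)]^0.540 = 0.04995 m³/s

Q ≈ 0.0500 m³/s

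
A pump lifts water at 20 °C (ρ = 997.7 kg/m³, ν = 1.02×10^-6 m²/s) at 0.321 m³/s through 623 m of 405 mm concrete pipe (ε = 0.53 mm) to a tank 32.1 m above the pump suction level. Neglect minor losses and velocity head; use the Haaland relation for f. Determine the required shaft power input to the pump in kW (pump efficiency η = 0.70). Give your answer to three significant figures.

V = 4Q/(πD²) = 2.492 m/s; Re = 9.89×10^5; ε/D = 0.00131; f = 0.02125
h_f = f(L/D)V²/2g = 10.34 m
Total head H = z + h_f = 32.1 + 10.34 = 42.44 m
P_hyd = ρgQH = 997.7·9.81·0.321·42.44 = 133.4 kW
P_shaft = P_hyd/η = 133.4/0.70 = 190.5 kW

P_shaft ≈ 191 kW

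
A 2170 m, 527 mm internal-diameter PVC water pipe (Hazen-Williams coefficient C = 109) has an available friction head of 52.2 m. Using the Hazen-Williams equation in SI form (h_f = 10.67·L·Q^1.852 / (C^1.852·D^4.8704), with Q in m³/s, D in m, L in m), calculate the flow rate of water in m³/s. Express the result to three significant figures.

Rearranging: Q = [h_f·C^1.852·D^4.8704 / (10.67·L)]^(1/1.852)
Q = [52.2·109^1.852·0.527^4.8704 / (10.67·2170)]^0.540 = 0.7527 m³/s

Q ≈ 0.753 m³/s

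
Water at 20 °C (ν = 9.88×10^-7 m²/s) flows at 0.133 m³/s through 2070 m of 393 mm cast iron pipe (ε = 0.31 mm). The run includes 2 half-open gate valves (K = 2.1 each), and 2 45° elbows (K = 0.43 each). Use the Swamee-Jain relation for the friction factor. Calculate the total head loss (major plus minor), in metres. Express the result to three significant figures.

V = 4Q/(πD²) = 1.096 m/s; V²/2g = 0.06127 m
Re = 4.36×10^5, ε/D = 7.89×10^-4 → f = 0.01948 (Swamee-Jain)
Major: h_f = f(L/D)·V²/2g = 0.01948·5267·0.06127 = 6.286 m
Minor: ΣK = 5.06; h_m = ΣK·V²/2g = 0.3100 m
Total H_L = 6.286 + 0.3100 = 6.596 m

H_L ≈ 6.60 m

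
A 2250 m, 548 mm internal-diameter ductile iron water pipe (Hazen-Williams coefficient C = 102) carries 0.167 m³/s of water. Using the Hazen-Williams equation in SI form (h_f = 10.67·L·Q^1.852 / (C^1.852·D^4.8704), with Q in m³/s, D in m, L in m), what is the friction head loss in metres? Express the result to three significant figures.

h_f ≈ 3.11 m

h_f = 10.67·2250·0.167^1.852 / (102^1.852·0.548^4.8704) = 3.113 m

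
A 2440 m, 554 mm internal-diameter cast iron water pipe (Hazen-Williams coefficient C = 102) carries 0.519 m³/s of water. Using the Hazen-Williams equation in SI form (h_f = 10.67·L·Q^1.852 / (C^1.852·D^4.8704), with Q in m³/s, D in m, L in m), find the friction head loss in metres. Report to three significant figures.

h_f = 10.67·2440·0.519^1.852 / (102^1.852·0.554^4.8704) = 26.14 m

h_f ≈ 26.1 m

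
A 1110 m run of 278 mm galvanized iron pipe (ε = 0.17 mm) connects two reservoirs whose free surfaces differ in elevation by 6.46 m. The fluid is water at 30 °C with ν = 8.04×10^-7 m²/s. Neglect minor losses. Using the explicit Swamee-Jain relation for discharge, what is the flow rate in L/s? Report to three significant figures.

Swamee-Jain (Type II): Q = -0.965·√(gD⁵h_f/L)·ln[ε/(3.7D) + √(3.17ν²L/(gD³h_f))]
√(gD⁵h_f/L) = √(9.81·0.278⁵·6.46/1110) = 0.009736
ε/(3.7D) = 1.65×10^-4; √(3.17ν²L/(gD³h_f)) = 4.09×10^-5
Q = -0.965·0.009736·ln(2.061×10^-4) = 0.07974 m³/s
Check: V = 1.31 m/s, Re = 4.54×10^5, f = 0.01852, h_f = 6.50 m ≈ 6.46 m ✓

Q ≈ 79.7 L/s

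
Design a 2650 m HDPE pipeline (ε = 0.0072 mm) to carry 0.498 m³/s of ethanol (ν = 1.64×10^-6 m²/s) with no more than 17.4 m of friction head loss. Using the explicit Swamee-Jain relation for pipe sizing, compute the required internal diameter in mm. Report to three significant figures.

Swamee-Jain (Type III): D = 0.66·[ε^1.25·(LQ²/(gh_f))^4.75 + ν·Q^9.4·(L/(gh_f))^5.2]^0.04
LQ²/(gh_f) = 3.850; L/(gh_f) = 15.52
Term 1 = ε^1.25·(…)^4.75 = 2.25×10^-4; Term 2 = ν·Q^9.4·(…)^5.2 = 0.00365
D = 0.66·(2.25×10^-4 + 0.00365)^0.04 = 0.5285 m = 529 mm
Check: V = 2.27 m/s, Re = 7.32×10^5, f = 0.01252, h_f = 16.5 m ≈ 17.4 m ✓

D ≈ 529 mm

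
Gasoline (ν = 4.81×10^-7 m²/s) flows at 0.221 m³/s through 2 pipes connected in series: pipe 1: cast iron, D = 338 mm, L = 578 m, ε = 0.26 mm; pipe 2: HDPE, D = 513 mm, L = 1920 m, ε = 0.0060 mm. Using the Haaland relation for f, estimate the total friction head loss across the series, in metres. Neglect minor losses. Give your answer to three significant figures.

H ≈ 12.4 m

Pipe 1: V = 2.463 m/s, Re = 1.73×10^6, ε/D = 7.69×10^-4, f = 0.01866, h_1 = f(L/D)V²/2g = 9.869 m
Pipe 2: V = 1.069 m/s, Re = 1.14×10^6, ε/D = 1.17×10^-5, f = 0.01157, h_2 = f(L/D)V²/2g = 2.523 m
Series → Q common, losses add: H = Σh = 12.39 m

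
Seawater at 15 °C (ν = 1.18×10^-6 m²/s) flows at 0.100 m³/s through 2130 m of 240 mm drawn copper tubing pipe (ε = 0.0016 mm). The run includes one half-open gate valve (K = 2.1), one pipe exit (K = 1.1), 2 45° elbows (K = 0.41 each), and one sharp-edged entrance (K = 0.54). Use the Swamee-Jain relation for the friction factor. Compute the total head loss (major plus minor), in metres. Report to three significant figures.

V = 4Q/(πD²) = 2.210 m/s; V²/2g = 0.2490 m
Re = 4.50×10^5, ε/D = 6.67×10^-6 → f = 0.01344 (Swamee-Jain)
Major: h_f = f(L/D)·V²/2g = 0.01344·8875·0.2490 = 29.71 m
Minor: ΣK = 4.56; h_m = ΣK·V²/2g = 1.136 m
Total H_L = 29.71 + 1.136 = 30.85 m

H_L ≈ 30.9 m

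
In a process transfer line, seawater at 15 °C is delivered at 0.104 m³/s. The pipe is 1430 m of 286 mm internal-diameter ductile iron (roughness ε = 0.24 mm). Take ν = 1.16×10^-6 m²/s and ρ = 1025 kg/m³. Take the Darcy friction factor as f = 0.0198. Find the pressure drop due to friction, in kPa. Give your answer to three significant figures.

V = 4Q/(πD²) = 4·0.104/(π·0.286²) = 1.619 m/s
h_f = f(L/D)V²/(2g) = 0.01980·(1430/0.286)·1.619²/(2·9.81) = 13.22 m
Δp = ρg·h_f = 1025·9.81·13.22 = 133.0 kPa

Δp ≈ 133 kPa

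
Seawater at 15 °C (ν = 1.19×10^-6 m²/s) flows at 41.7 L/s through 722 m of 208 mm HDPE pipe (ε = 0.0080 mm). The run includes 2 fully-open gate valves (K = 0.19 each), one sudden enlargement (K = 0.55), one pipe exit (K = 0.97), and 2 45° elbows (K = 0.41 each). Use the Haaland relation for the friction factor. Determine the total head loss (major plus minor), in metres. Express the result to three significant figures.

H_L ≈ 4.35 m

V = 4Q/(πD²) = 1.227 m/s; V²/2g = 0.07676 m
Re = 2.15×10^5, ε/D = 3.85×10^-5 → f = 0.01555 (Haaland)
Major: h_f = f(L/D)·V²/2g = 0.01555·3471·0.07676 = 4.144 m
Minor: ΣK = 2.72; h_m = ΣK·V²/2g = 0.2088 m
Total H_L = 4.144 + 0.2088 = 4.353 m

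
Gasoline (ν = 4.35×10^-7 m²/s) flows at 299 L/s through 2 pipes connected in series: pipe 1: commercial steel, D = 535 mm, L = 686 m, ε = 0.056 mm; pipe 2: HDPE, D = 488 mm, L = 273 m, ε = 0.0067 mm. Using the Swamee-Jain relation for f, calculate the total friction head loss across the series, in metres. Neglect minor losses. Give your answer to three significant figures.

H ≈ 2.32 m

Pipe 1: V = 1.330 m/s, Re = 1.64×10^6, ε/D = 1.05×10^-4, f = 0.01311, h_1 = f(L/D)V²/2g = 1.516 m
Pipe 2: V = 1.599 m/s, Re = 1.79×10^6, ε/D = 1.37×10^-5, f = 0.01102, h_2 = f(L/D)V²/2g = 0.8026 m
Series → Q common, losses add: H = Σh = 2.318 m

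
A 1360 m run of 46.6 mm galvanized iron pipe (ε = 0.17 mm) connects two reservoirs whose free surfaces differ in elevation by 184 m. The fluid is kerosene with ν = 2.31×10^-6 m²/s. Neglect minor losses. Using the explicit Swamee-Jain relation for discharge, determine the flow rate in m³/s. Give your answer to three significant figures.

Q ≈ 0.00345 m³/s

Swamee-Jain (Type II): Q = -0.965·√(gD⁵h_f/L)·ln[ε/(3.7D) + √(3.17ν²L/(gD³h_f))]
√(gD⁵h_f/L) = √(9.81·0.0466⁵·184/1360) = 5.401×10^-4
ε/(3.7D) = 9.86×10^-4; √(3.17ν²L/(gD³h_f)) = 3.55×10^-4
Q = -0.965·5.401×10^-4·ln(0.001341) = 0.003447 m³/s
Check: V = 2.02 m/s, Re = 4.08×10^4, f = 0.03065, h_f = 186 m ≈ 184 m ✓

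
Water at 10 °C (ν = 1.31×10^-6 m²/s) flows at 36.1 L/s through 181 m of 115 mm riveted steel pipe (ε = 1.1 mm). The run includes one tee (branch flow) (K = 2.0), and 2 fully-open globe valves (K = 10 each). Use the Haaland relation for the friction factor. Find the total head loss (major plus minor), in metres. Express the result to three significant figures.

H_L ≈ 50.0 m

V = 4Q/(πD²) = 3.476 m/s; V²/2g = 0.6157 m
Re = 3.05×10^5, ε/D = 0.00957 → f = 0.03760 (Haaland)
Major: h_f = f(L/D)·V²/2g = 0.03760·1574·0.6157 = 36.44 m
Minor: ΣK = 22.0; h_m = ΣK·V²/2g = 13.54 m
Total H_L = 36.44 + 13.54 = 49.98 m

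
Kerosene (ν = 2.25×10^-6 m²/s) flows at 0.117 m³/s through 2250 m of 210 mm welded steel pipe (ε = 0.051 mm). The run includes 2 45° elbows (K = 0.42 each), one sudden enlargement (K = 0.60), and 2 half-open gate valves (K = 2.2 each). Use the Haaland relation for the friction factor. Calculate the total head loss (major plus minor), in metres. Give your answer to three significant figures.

V = 4Q/(πD²) = 3.378 m/s; V²/2g = 0.5816 m
Re = 3.15×10^5, ε/D = 2.43×10^-4 → f = 0.01631 (Haaland)
Major: h_f = f(L/D)·V²/2g = 0.01631·10714·0.5816 = 101.6 m
Minor: ΣK = 5.84; h_m = ΣK·V²/2g = 3.396 m
Total H_L = 101.6 + 3.396 = 105.0 m

H_L ≈ 105 m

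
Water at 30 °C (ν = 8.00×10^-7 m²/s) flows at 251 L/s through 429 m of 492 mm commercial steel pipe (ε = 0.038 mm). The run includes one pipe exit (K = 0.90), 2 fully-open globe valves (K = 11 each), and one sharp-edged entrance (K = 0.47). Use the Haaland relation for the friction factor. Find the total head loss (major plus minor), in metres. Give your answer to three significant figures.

H_L ≈ 3.10 m

V = 4Q/(πD²) = 1.320 m/s; V²/2g = 0.08884 m
Re = 8.12×10^5, ε/D = 7.72×10^-5 → f = 0.01324 (Haaland)
Major: h_f = f(L/D)·V²/2g = 0.01324·872.0·0.08884 = 1.026 m
Minor: ΣK = 23.4; h_m = ΣK·V²/2g = 2.076 m
Total H_L = 1.026 + 2.076 = 3.102 m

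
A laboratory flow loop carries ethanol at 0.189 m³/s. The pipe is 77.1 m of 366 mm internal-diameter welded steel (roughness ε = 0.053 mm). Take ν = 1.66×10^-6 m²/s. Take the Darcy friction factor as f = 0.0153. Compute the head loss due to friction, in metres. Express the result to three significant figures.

h_f ≈ 0.530 m

V = 4Q/(πD²) = 4·0.189/(π·0.366²) = 1.796 m/s
h_f = f(L/D)V²/(2g) = 0.01530·(77.1/0.366)·1.796²/(2·9.81) = 0.5301 m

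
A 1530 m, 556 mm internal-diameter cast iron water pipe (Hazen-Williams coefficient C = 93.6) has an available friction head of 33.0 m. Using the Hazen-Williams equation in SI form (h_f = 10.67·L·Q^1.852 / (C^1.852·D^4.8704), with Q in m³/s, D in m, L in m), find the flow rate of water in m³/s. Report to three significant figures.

Q ≈ 0.702 m³/s

Rearranging: Q = [h_f·C^1.852·D^4.8704 / (10.67·L)]^(1/1.852)
Q = [33.0·93.6^1.852·0.556^4.8704 / (10.67·1530)]^0.540 = 0.7015 m³/s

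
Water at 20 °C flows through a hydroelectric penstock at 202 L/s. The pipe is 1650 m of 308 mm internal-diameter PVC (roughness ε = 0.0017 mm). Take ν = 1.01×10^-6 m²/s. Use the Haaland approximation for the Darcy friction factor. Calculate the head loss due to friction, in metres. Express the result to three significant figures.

h_f ≈ 24.2 m

V = 4Q/(πD²) = 4·0.202/(π·0.308²) = 2.711 m/s
Re = VD/ν = 2.711·0.308/1.01×10^-6 = 8.27×10^5 → turbulent
ε/D = 0.0017/308 = 5.52×10^-6
Haaland: f = 0.01205
h_f = f(L/D)V²/(2g) = 0.01205·(1650/0.308)·2.711²/(2·9.81) = 24.18 m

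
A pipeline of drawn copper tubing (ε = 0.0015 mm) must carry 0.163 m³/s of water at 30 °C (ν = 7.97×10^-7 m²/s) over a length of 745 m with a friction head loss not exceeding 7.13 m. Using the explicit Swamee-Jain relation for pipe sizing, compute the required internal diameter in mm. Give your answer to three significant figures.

D ≈ 311 mm

Swamee-Jain (Type III): D = 0.66·[ε^1.25·(LQ²/(gh_f))^4.75 + ν·Q^9.4·(L/(gh_f))^5.2]^0.04
LQ²/(gh_f) = 0.2830; L/(gh_f) = 10.65
Term 1 = ε^1.25·(…)^4.75 = 1.31×10^-10; Term 2 = ν·Q^9.4·(…)^5.2 = 6.89×10^-9
D = 0.66·(1.31×10^-10 + 6.89×10^-9)^0.04 = 0.3115 m = 311 mm
Check: V = 2.14 m/s, Re = 8.36×10^5, f = 0.01207, h_f = 6.74 m ≈ 7.13 m ✓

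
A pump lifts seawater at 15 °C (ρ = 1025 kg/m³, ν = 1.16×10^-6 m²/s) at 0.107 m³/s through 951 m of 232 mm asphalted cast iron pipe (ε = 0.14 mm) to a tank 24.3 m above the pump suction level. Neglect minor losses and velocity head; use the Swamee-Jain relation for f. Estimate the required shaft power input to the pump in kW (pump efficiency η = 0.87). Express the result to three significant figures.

P_shaft ≈ 60.5 kW

V = 4Q/(πD²) = 2.531 m/s; Re = 5.06×10^5; ε/D = 6.03×10^-4; f = 0.01838
h_f = f(L/D)V²/2g = 24.61 m
Total head H = z + h_f = 24.3 + 24.61 = 48.91 m
P_hyd = ρgQH = 1025·9.81·0.107·48.91 = 52.62 kW
P_shaft = P_hyd/η = 52.62/0.87 = 60.48 kW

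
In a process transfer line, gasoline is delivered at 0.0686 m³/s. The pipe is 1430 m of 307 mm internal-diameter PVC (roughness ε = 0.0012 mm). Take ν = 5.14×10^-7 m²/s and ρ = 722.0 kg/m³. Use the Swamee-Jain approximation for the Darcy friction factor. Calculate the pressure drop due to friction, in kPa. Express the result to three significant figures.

Δp ≈ 18.7 kPa

V = 4Q/(πD²) = 4·0.0686/(π·0.307²) = 0.9267 m/s
Re = VD/ν = 0.9267·0.307/5.14×10^-7 = 5.54×10^5 → turbulent
ε/D = 0.0012/307 = 3.91×10^-6
Swamee-Jain: f = 0.01292
h_f = f(L/D)V²/(2g) = 0.01292·(1430/0.307)·0.9267²/(2·9.81) = 2.635 m
Δp = ρg·h_f = 722.0·9.81·2.635 = 18.66 kPa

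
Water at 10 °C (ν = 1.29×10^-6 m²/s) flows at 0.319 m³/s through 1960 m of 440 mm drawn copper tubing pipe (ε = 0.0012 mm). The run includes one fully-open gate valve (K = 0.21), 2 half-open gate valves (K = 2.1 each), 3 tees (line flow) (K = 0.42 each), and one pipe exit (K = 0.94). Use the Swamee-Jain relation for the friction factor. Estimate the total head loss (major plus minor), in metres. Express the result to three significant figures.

V = 4Q/(πD²) = 2.098 m/s; V²/2g = 0.2243 m
Re = 7.16×10^5, ε/D = 2.73×10^-6 → f = 0.01235 (Swamee-Jain)
Major: h_f = f(L/D)·V²/2g = 0.01235·4455·0.2243 = 12.34 m
Minor: ΣK = 6.61; h_m = ΣK·V²/2g = 1.483 m
Total H_L = 12.34 + 1.483 = 13.82 m

H_L ≈ 13.8 m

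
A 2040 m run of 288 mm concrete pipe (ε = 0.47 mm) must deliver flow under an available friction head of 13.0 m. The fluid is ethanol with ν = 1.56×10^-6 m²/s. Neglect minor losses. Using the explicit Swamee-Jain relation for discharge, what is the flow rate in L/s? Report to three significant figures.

Swamee-Jain (Type II): Q = -0.965·√(gD⁵h_f/L)·ln[ε/(3.7D) + √(3.17ν²L/(gD³h_f))]
√(gD⁵h_f/L) = √(9.81·0.288⁵·13.0/2040) = 0.01113
ε/(3.7D) = 4.41×10^-4; √(3.17ν²L/(gD³h_f)) = 7.19×10^-5
Q = -0.965·0.01113·ln(5.129×10^-4) = 0.08136 m³/s
Check: V = 1.25 m/s, Re = 2.31×10^5, f = 0.02326, h_f = 13.1 m ≈ 13.0 m ✓

Q ≈ 81.4 L/s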